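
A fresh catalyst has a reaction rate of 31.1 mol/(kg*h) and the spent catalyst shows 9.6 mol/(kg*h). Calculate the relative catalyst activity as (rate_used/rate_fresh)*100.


Activity (%) = (rate_used / rate_fresh) * 100
rate_used = 9.6, rate_fresh = 31.1
= (9.6 / 31.1) * 100
= 0.3087 * 100 = 30.87

30.87 %


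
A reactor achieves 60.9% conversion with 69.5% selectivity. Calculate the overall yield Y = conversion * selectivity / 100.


Overall yield = conversion (%) * selectivity (%) / 100
Conversion = 60.9%, Selectivity = 69.5%
Y = 60.9 * 69.5 / 100
= 42.3255 %

42.3255 %


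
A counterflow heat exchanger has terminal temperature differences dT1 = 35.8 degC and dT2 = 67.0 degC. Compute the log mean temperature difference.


LMTD = (dT1 - dT2) / ln(dT1/dT2)
= (35.8 - 67.0) / ln(35.8 / 67.0) = -31.2 / -0.626745 = 49.78

49.78 degC


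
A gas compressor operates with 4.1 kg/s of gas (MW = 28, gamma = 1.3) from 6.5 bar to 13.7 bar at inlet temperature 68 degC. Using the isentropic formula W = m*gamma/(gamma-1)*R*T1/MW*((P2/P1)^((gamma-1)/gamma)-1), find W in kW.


Isentropic work: W = m*(gamma/(gamma-1))*(R*T1/MW)*((P2/P1)^((gamma-1)/gamma) - 1)
T1 = 68 + 273.15 = 341.15 K
Pressure ratio = 13.7 / 6.5 = 2.10769
Exponent = (1.3 - 1)/1.3 = 0.230769
(P2/P1)^exp - 1 = 2.10769^0.230769 - 1 = 0.187749
W = 4.1 * 1.3 / 0.3 * 8.314 * 341.15 / 28 * 0.187749 = 337.9

337.9 kW


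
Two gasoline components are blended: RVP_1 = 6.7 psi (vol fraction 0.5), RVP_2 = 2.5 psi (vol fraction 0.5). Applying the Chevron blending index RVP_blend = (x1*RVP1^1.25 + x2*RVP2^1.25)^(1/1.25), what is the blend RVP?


Chevron index: RVP_blend = (sum xi*RVPi^1.25)^(1/1.25)
RVP^1.25 terms: 0.5 * 6.7^1.25 + 0.5 * 2.5^1.25 = 6.96148
RVP_blend = 6.96148^(1/1.25) = 4.722

4.722 psi


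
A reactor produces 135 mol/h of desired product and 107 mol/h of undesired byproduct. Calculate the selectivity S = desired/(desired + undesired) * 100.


Selectivity = desired / (desired + undesired) * 100
Total products = 135 + 107 = 242 mol/h
S = 135 / 242 * 100
= 0.5579 * 100
= 55.79 %

55.79 %


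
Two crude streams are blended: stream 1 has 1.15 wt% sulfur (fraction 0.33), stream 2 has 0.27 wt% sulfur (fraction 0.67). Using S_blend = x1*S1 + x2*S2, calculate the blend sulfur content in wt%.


Linear sulfur blending: S_blend = x1*S1 + x2*S2
Contribution 1: 0.33 * 1.15 = 0.3795 wt%
Contribution 2: 0.67 * 0.27 = 0.1809 wt%
S_blend = 0.3795 + 0.1809 = 0.5604

0.5604 wt%


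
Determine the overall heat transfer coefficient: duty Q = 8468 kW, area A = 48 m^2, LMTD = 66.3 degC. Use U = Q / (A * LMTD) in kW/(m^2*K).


From Q = U*A*LMTD, U = Q / (A * LMTD)
U = 8468 / (48 * 66.3) = 8468 / 3182.4 = 2.661

2.661 kW/(m^2*K)


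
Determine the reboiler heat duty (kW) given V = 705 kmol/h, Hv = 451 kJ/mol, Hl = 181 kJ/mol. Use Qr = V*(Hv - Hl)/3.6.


Qr = 705 * (451 - 181) / 3.6 = 705 * 270 / 3.6 = 52880

52880 kW


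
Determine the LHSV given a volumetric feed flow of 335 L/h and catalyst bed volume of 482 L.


LHSV = volumetric feed rate / catalyst volume
= 335 L/h / 482 L
= 0.6950 h^-1

0.6950 h^-1


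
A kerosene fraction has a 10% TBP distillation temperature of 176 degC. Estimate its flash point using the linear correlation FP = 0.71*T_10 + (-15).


FP = 0.71 * 176 + (-15) = 109.96

109.96 degC


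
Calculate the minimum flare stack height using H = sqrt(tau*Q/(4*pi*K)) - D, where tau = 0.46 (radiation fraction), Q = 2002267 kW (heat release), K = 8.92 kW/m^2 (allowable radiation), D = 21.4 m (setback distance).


tau*Q/(4*pi*K) = 0.46 * 2002267 / (4 * pi * 8.92) = 8216.85
sqrt(8216.85) = 90.6468
H = 90.6468 - 21.4 = 69.25

69.25 m


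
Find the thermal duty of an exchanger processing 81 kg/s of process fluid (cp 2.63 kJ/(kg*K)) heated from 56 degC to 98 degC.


Q = m_dot * cp * delta_T
delta_T = 98 - 56 = 42 K
Q = 81 * 2.63 * 42
= 213.03 * 42
= 8947.26 kW

8947.26 kW


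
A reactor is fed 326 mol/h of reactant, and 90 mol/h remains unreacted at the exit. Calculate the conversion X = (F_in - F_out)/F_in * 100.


X = (F_in - F_out) / F_in * 100
Moles reacted = 326 - 90 = 236
X = 236 / 326 * 100
= 0.7239 * 100
= 72.39 %

72.39 %


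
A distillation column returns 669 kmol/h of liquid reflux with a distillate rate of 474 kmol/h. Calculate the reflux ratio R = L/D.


Reflux ratio definition: R = L / D (liquid returned / distillate withdrawn)
L = 669 kmol/h, D = 474 kmol/h
R = 669 / 474 = 1.411

1.411


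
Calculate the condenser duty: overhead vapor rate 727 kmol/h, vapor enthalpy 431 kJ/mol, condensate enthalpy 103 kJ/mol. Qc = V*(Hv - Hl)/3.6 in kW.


Qc = 727 * (431 - 103) / 3.6 = 727 * 328 / 3.6 = 66240

66240 kW


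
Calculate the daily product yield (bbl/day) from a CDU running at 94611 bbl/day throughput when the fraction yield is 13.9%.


Crude throughput = 94611 bbl/day
Fraction yield = 13.9%
yield = throughput * fraction / 100
yield = 94611 * 13.9 / 100 = 13150.929

13150.929 bbl/day


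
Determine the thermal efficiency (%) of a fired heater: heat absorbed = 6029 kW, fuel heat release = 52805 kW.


Furnace efficiency = Q_absorbed / Q_fuel * 100
= 6029 / 52805 * 100 = 11.42

11.42 %


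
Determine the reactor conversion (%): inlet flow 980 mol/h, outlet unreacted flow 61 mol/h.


X = (F_in - F_out) / F_in * 100
Moles reacted = 980 - 61 = 919
X = 919 / 980 * 100
= 0.9378 * 100
= 93.78 %

93.78 %


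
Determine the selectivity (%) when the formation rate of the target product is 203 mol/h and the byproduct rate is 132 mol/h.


Selectivity = desired / (desired + undesired) * 100
Total products = 203 + 132 = 335 mol/h
S = 203 / 335 * 100
= 0.6060 * 100
= 60.60 %

60.60 %


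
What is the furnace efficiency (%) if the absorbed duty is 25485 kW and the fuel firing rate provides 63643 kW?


Furnace efficiency = Q_absorbed / Q_fuel * 100
= 25485 / 63643 * 100 = 40.04

40.04 %


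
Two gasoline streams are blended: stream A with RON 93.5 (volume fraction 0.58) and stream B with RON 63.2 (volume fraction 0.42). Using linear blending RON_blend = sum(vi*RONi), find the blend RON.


Linear blending: RON_blend = sum(vi * RONi)
Contribution 1: 0.58 * 93.5 = 54.23
Contribution 2: 0.42 * 63.2 = 26.544
RON_blend = 54.23 + 26.544 = 80.774

80.774


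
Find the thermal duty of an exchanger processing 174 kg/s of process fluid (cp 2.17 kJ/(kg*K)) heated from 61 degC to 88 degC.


Q = m_dot * cp * delta_T
delta_T = 88 - 61 = 27 K
Q = 174 * 2.17 * 27
= 377.58 * 27
= 10194.66 kW

10194.66 kW


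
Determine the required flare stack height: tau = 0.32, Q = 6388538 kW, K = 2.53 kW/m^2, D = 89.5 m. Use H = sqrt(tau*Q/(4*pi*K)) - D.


tau*Q/(4*pi*K) = 0.32 * 6388538 / (4 * pi * 2.53) = 64301.5
sqrt(64301.5) = 253.577
H = 253.577 - 89.5 = 164.1

164.1 m


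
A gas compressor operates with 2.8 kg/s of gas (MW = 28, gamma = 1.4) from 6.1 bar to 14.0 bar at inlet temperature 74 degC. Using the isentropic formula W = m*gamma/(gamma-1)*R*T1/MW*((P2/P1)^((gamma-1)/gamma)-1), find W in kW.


Isentropic work: W = m*(gamma/(gamma-1))*(R*T1/MW)*((P2/P1)^((gamma-1)/gamma) - 1)
T1 = 74 + 273.15 = 347.15 K
Pressure ratio = 14.0 / 6.1 = 2.29508
Exponent = (1.4 - 1)/1.4 = 0.285714
(P2/P1)^exp - 1 = 2.29508^0.285714 - 1 = 0.2679
W = 2.8 * 1.4 / 0.4 * 8.314 * 347.15 / 28 * 0.2679 = 270.6

270.6 kW


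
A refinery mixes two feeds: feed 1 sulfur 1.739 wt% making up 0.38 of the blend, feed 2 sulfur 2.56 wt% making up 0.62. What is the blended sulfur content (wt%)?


Linear sulfur blending: S_blend = x1*S1 + x2*S2
Contribution 1: 0.38 * 1.739 = 0.66082 wt%
Contribution 2: 0.62 * 2.56 = 1.5872 wt%
S_blend = 0.66082 + 1.5872 = 2.24802

2.24802 wt%


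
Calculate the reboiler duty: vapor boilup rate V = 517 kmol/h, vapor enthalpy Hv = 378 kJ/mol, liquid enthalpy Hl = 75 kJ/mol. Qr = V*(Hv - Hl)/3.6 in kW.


Qr = 517 * (378 - 75) / 3.6 = 517 * 303 / 3.6 = 43510

43510 kW


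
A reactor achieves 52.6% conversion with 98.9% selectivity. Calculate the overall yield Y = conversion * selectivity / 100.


Overall yield = conversion (%) * selectivity (%) / 100
Conversion = 52.6%, Selectivity = 98.9%
Y = 52.6 * 98.9 / 100
= 52.0214 %

52.0214 %


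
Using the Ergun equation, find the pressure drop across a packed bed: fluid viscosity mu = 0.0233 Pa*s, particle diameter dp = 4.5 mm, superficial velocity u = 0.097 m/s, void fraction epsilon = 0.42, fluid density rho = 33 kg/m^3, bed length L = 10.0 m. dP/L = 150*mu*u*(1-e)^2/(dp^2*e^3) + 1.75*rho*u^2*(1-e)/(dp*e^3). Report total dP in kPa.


dp = 4.5 mm = 0.0045 m
Viscous term = 150*0.0233*0.097*(1-0.42)^2 / (0.0045^2*0.42^3) = 76015.5
Inertial term = 1.75*33*0.097^2*(1-0.42) / (0.0045*0.42^3) = 945.286
dP/L = 76015.5 + 945.286 = 76960.8 Pa/m
dP = 76960.8 * 10.0 / 1000 = 769.6 kPa

769.6 kPa


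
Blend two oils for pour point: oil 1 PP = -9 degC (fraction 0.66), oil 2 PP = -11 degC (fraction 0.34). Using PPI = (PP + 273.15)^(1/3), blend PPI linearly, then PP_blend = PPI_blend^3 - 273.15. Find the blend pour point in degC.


PPI_1 = (-9 + 273.15)^(1/3) = 6.416283
PPI_2 = (-11 + 273.15)^(1/3) = 6.400049
PPI_blend = 0.66 * 6.416283 + 0.34 * 6.400049 = 6.410763
PP_blend = 6.410763^3 - 273.15 = 263.4688 - 273.15 = -9.68

-9.68 degC


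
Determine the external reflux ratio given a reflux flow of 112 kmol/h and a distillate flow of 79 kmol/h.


Reflux ratio definition: R = L / D (liquid returned / distillate withdrawn)
L = 112 kmol/h, D = 79 kmol/h
R = 112 / 79 = 1.418

1.418


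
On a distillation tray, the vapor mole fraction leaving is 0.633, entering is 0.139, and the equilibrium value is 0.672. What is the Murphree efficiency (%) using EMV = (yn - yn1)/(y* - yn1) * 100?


Murphree vapor efficiency: EMV = (y_n - y_(n-1)) / (y*_n - y_(n-1)) * 100
EMV = (0.633 - 0.139) / (0.672 - 0.139) * 100 = 0.494 / 0.533 * 100 = 92.68

92.68 %


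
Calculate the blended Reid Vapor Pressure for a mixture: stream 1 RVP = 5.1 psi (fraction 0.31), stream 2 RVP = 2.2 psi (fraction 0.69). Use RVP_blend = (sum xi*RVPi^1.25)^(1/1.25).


Chevron index: RVP_blend = (sum xi*RVPi^1.25)^(1/1.25)
RVP^1.25 terms: 0.31 * 5.1^1.25 + 0.69 * 2.2^1.25 = 4.22463
RVP_blend = 4.22463^(1/1.25) = 3.167

3.167 psi


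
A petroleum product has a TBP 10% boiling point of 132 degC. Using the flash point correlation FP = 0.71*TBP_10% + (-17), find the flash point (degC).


FP = 0.71 * 132 + (-17) = 76.72

76.72 degC


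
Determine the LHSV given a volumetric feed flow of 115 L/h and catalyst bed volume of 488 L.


LHSV = volumetric feed rate / catalyst volume
= 115 L/h / 488 L
= 0.2357 h^-1

0.2357 h^-1


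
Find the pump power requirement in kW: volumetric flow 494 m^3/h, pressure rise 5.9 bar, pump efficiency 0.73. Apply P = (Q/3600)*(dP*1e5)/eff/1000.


Q = 494 / 3600 = 0.137222 m^3/s
P = 0.137222 * (5.9 * 1e5) / 0.73 / 1000 = 110.9

110.9 kW


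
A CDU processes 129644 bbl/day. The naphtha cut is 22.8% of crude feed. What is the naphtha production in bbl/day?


Crude throughput = 129644 bbl/day
Fraction yield = 22.8%
yield = throughput * fraction / 100
yield = 129644 * 22.8 / 100 = 29558.832

29558.832 bbl/day


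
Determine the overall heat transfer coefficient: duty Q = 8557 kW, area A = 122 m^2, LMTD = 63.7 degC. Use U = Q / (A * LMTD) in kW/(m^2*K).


From Q = U*A*LMTD, U = Q / (A * LMTD)
U = 8557 / (122 * 63.7) = 8557 / 7771.4 = 1.101

1.101 kW/(m^2*K)


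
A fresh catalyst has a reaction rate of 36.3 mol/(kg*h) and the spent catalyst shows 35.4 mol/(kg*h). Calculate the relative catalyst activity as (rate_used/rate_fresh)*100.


Activity (%) = (rate_used / rate_fresh) * 100
rate_used = 35.4, rate_fresh = 36.3
= (35.4 / 36.3) * 100
= 0.9752 * 100 = 97.52

97.52 %


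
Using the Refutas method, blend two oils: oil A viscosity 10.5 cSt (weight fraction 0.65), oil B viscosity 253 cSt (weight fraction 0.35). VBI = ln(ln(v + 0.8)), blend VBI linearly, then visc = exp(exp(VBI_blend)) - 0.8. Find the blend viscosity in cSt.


Refutas method: VBN_i = 14.534*ln(ln(visc_i + 0.8)) + 10.975, blended linearly by mass fraction; since VBN is linear in VBI_i = ln(ln(visc_i + 0.8)) and the fractions sum to 1, blend VBI directly: visc = exp(exp(VBI_blend)) - 0.8
VBI_1 = ln(ln(10.5 + 0.8)) = 0.88575
VBI_2 = ln(ln(253 + 0.8)) = 1.71137
VBI_blend = 0.65 * 0.88575 + 0.35 * 1.71137 = 1.17472
visc_blend = exp(exp(1.17472)) - 0.8 = 24.66

24.66 cSt


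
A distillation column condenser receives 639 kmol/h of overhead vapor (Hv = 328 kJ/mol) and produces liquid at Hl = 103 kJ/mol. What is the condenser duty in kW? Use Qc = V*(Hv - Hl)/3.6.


Qc = 639 * (328 - 103) / 3.6 = 639 * 225 / 3.6 = 39940

39940 kW


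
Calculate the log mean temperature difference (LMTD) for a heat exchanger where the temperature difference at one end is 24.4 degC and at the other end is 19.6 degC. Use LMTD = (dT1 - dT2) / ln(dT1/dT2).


LMTD = (dT1 - dT2) / ln(dT1/dT2)
= (24.4 - 19.6) / ln(24.4 / 19.6) = 4.8 / 0.219054 = 21.91

21.91 degC


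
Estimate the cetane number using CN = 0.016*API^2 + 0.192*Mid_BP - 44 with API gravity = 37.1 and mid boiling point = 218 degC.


CN = 0.016 * 37.1^2 + 0.192 * 218 - 44
CN = 22.02256 + 41.856 - 44 = 19.87856

19.87856


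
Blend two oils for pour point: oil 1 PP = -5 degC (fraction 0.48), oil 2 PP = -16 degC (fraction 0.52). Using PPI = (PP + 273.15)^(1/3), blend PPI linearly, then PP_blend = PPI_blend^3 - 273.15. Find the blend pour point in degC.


PPI_1 = (-5 + 273.15)^(1/3) = 6.448508
PPI_2 = (-16 + 273.15)^(1/3) = 6.359098
PPI_blend = 0.48 * 6.448508 + 0.52 * 6.359098 = 6.402015
PP_blend = 6.402015^3 - 273.15 = 262.3917 - 273.15 = -10.76

-10.76 degC


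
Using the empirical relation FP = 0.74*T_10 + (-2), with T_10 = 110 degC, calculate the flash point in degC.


FP = 0.74 * 110 + (-2) = 79.4

79.4 degC


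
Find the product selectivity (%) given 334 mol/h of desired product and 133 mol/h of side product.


Selectivity = desired / (desired + undesired) * 100
Total products = 334 + 133 = 467 mol/h
S = 334 / 467 * 100
= 0.7152 * 100
= 71.52 %

71.52 %


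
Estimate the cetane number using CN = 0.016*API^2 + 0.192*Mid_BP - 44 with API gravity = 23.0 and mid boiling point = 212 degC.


CN = 0.016 * 23.0^2 + 0.192 * 212 - 44
CN = 8.464 + 40.704 - 44 = 5.168

5.168


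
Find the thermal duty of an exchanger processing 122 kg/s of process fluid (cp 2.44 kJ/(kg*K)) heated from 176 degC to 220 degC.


Q = m_dot * cp * delta_T
delta_T = 220 - 176 = 44 K
Q = 122 * 2.44 * 44
= 297.68 * 44
= 13097.92 kW

13097.92 kW


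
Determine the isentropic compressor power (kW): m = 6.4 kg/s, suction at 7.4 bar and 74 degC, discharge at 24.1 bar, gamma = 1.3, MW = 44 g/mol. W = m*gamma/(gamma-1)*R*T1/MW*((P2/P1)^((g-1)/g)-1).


Isentropic work: W = m*(gamma/(gamma-1))*(R*T1/MW)*((P2/P1)^((gamma-1)/gamma) - 1)
T1 = 74 + 273.15 = 347.15 K
Pressure ratio = 24.1 / 7.4 = 3.25676
Exponent = (1.3 - 1)/1.3 = 0.230769
(P2/P1)^exp - 1 = 3.25676^0.230769 - 1 = 0.313213
W = 6.4 * 1.3 / 0.3 * 8.314 * 347.15 / 44 * 0.313213 = 569.8

569.8 kW


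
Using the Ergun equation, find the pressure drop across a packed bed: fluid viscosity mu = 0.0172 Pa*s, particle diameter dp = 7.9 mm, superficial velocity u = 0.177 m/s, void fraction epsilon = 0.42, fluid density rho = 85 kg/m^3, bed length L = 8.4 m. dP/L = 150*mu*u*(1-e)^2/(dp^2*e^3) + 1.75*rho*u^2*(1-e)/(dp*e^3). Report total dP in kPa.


dp = 7.9 mm = 0.0079 m
Viscous term = 150*0.0172*0.177*(1-0.42)^2 / (0.0079^2*0.42^3) = 33223.6
Inertial term = 1.75*85*0.177^2*(1-0.42) / (0.0079*0.42^3) = 4618.03
dP/L = 33223.6 + 4618.03 = 37841.6 Pa/m
dP = 37841.6 * 8.4 / 1000 = 317.9 kPa

317.9 kPa


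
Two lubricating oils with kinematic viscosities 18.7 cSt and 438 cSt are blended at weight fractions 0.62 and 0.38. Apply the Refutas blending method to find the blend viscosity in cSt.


Refutas method: VBN_i = 14.534*ln(ln(visc_i + 0.8)) + 10.975, blended linearly by mass fraction; since VBN is linear in VBI_i = ln(ln(visc_i + 0.8)) and the fractions sum to 1, blend VBI directly: visc = exp(exp(VBI_blend)) - 0.8
VBI_1 = ln(ln(18.7 + 0.8)) = 1.0887
VBI_2 = ln(ln(438 + 0.8)) = 1.80567
VBI_blend = 0.62 * 1.0887 + 0.38 * 1.80567 = 1.36115
visc_blend = exp(exp(1.36115)) - 0.8 = 48.64

48.64 cSt


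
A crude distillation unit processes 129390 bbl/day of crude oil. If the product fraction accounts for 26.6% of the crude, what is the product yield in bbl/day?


Crude throughput = 129390 bbl/day
Fraction yield = 26.6%
yield = throughput * fraction / 100
yield = 129390 * 26.6 / 100 = 34417.74

34417.74 bbl/day


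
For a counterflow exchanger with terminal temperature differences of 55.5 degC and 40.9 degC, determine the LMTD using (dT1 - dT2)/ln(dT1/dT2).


LMTD = (dT1 - dT2) / ln(dT1/dT2)
= (55.5 - 40.9) / ln(55.5 / 40.9) = 14.6 / 0.305253 = 47.83

47.83 degC


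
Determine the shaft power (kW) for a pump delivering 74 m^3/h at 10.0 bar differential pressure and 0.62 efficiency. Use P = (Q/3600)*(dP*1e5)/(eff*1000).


Q = 74 / 3600 = 0.0205556 m^3/s
P = 0.0205556 * (10.0 * 1e5) / 0.62 / 1000 = 33.15

33.15 kW


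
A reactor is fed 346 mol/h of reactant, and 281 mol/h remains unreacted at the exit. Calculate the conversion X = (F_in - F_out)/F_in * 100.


X = (F_in - F_out) / F_in * 100
Moles reacted = 346 - 281 = 65
X = 65 / 346 * 100
= 0.1879 * 100
= 18.79 %

18.79 %


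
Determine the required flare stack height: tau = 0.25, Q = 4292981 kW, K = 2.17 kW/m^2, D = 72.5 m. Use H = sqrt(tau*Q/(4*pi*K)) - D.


tau*Q/(4*pi*K) = 0.25 * 4292981 / (4 * pi * 2.17) = 39357.7
sqrt(39357.7) = 198.388
H = 198.388 - 72.5 = 125.9

125.9 m


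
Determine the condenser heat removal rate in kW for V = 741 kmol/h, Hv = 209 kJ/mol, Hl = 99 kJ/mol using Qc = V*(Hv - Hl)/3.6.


Qc = 741 * (209 - 99) / 3.6 = 741 * 110 / 3.6 = 22640

22640 kW


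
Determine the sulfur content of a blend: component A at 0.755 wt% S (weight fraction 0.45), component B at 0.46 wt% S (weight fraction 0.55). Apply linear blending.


Linear sulfur blending: S_blend = x1*S1 + x2*S2
Contribution 1: 0.45 * 0.755 = 0.33975 wt%
Contribution 2: 0.55 * 0.46 = 0.253 wt%
S_blend = 0.33975 + 0.253 = 0.59275

0.59275 wt%


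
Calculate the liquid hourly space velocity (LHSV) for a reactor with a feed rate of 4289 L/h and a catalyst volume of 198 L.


LHSV = volumetric feed rate / catalyst volume
= 4289 L/h / 198 L
= 21.66 h^-1

21.66 h^-1


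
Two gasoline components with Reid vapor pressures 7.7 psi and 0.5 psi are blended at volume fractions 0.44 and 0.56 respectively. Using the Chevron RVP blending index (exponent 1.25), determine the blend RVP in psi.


Chevron index: RVP_blend = (sum xi*RVPi^1.25)^(1/1.25)
RVP^1.25 terms: 0.44 * 7.7^1.25 + 0.56 * 0.5^1.25 = 5.87918
RVP_blend = 5.87918^(1/1.25) = 4.125

4.125 psi


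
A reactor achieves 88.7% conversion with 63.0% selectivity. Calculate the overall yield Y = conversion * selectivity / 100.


Overall yield = conversion (%) * selectivity (%) / 100
Conversion = 88.7%, Selectivity = 63.0%
Y = 88.7 * 63.0 / 100
= 55.881 %

55.881 %


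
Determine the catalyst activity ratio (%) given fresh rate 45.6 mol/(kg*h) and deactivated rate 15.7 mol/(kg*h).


Activity (%) = (rate_used / rate_fresh) * 100
rate_used = 15.7, rate_fresh = 45.6
= (15.7 / 45.6) * 100
= 0.3443 * 100 = 34.43

34.43 %


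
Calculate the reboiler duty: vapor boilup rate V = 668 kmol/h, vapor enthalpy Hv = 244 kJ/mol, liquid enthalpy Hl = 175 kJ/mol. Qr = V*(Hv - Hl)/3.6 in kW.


Qr = 668 * (244 - 175) / 3.6 = 668 * 69 / 3.6 = 12800

12800 kW


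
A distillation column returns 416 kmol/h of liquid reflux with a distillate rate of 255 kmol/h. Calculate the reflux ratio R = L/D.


Reflux ratio definition: R = L / D (liquid returned / distillate withdrawn)
L = 416 kmol/h, D = 255 kmol/h
R = 416 / 255 = 1.631

1.631


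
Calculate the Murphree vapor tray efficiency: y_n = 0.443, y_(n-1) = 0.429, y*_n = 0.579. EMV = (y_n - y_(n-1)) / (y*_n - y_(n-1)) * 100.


Murphree vapor efficiency: EMV = (y_n - y_(n-1)) / (y*_n - y_(n-1)) * 100
EMV = (0.443 - 0.429) / (0.579 - 0.429) * 100 = 0.014 / 0.15 * 100 = 9.333

9.333 %


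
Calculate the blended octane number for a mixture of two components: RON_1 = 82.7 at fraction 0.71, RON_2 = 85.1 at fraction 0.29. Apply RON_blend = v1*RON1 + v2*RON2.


Linear blending: RON_blend = sum(vi * RONi)
Contribution 1: 0.71 * 82.7 = 58.717
Contribution 2: 0.29 * 85.1 = 24.679
RON_blend = 58.717 + 24.679 = 83.396

83.396


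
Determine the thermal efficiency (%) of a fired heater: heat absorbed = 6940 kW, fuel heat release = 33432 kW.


Furnace efficiency = Q_absorbed / Q_fuel * 100
= 6940 / 33432 * 100 = 20.76

20.76 %


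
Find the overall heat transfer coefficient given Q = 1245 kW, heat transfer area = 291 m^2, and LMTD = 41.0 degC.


From Q = U*A*LMTD, U = Q / (A * LMTD)
U = 1245 / (291 * 41.0) = 1245 / 11931 = 0.1044

0.1044 kW/(m^2*K)


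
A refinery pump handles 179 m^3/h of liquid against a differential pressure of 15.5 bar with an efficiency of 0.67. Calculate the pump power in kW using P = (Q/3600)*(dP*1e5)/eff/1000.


Q = 179 / 3600 = 0.0497222 m^3/s
P = 0.0497222 * (15.5 * 1e5) / 0.67 / 1000 = 115.0

115.0 kW


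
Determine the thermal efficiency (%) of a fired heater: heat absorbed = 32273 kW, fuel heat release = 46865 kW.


Furnace efficiency = Q_absorbed / Q_fuel * 100
= 32273 / 46865 * 100 = 68.86

68.86 %


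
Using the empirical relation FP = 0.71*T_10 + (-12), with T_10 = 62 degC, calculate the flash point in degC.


FP = 0.71 * 62 + (-12) = 32.02

32.02 degC


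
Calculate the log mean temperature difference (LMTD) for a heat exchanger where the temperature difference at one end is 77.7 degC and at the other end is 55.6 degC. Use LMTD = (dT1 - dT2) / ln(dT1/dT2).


LMTD = (dT1 - dT2) / ln(dT1/dT2)
= (77.7 - 55.6) / ln(77.7 / 55.6) = 22.1 / 0.334672 = 66.03

66.03 degC


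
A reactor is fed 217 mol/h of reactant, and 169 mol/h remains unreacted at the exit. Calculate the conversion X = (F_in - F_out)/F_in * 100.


X = (F_in - F_out) / F_in * 100
Moles reacted = 217 - 169 = 48
X = 48 / 217 * 100
= 0.2212 * 100
= 22.12 %

22.12 %


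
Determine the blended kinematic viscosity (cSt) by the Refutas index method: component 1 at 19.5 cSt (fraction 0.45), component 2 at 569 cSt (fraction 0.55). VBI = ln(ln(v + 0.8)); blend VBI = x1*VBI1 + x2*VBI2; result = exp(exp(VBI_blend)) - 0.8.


Refutas method: VBN_i = 14.534*ln(ln(visc_i + 0.8)) + 10.975, blended linearly by mass fraction; since VBN is linear in VBI_i = ln(ln(visc_i + 0.8)) and the fractions sum to 1, blend VBI directly: visc = exp(exp(VBI_blend)) - 0.8
VBI_1 = ln(ln(19.5 + 0.8)) = 1.10215
VBI_2 = ln(ln(569 + 0.8)) = 1.84771
VBI_blend = 0.45 * 1.10215 + 0.55 * 1.84771 = 1.51221
visc_blend = exp(exp(1.51221)) - 0.8 = 92.59

92.59 cSt


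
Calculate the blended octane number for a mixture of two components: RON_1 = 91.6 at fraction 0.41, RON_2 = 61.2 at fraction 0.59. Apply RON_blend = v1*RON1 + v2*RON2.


Linear blending: RON_blend = sum(vi * RONi)
Contribution 1: 0.41 * 91.6 = 37.556
Contribution 2: 0.59 * 61.2 = 36.108
RON_blend = 37.556 + 36.108 = 73.664

73.664


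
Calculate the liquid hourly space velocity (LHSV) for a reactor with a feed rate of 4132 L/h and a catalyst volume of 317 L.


LHSV = volumetric feed rate / catalyst volume
= 4132 L/h / 317 L
= 13.03 h^-1

13.03 h^-1


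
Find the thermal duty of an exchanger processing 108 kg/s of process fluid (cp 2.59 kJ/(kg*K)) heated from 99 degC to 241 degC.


Q = m_dot * cp * delta_T
delta_T = 241 - 99 = 142 K
Q = 108 * 2.59 * 142
= 279.72 * 142
= 39720.24 kW

39720.24 kW


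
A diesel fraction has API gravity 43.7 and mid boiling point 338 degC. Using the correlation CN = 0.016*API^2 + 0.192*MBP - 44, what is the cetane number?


CN = 0.016 * 43.7^2 + 0.192 * 338 - 44
CN = 30.55504 + 64.896 - 44 = 51.45104

51.45104


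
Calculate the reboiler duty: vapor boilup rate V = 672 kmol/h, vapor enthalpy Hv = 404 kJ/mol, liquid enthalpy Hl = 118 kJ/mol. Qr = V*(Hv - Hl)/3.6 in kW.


Qr = 672 * (404 - 118) / 3.6 = 672 * 286 / 3.6 = 53390

53390 kW


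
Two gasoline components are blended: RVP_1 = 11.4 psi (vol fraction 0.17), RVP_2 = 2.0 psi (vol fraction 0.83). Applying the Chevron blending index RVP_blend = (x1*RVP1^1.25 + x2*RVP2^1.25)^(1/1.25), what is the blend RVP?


Chevron index: RVP_blend = (sum xi*RVPi^1.25)^(1/1.25)
RVP^1.25 terms: 0.17 * 11.4^1.25 + 0.83 * 2.0^1.25 = 5.53515
RVP_blend = 5.53515^(1/1.25) = 3.931

3.931 psi


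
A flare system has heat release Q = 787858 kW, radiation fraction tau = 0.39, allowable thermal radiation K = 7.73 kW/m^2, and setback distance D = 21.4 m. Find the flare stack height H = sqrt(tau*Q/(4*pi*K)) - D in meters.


tau*Q/(4*pi*K) = 0.39 * 787858 / (4 * pi * 7.73) = 3163.17
sqrt(3163.17) = 56.2421
H = 56.2421 - 21.4 = 34.84

34.84 m


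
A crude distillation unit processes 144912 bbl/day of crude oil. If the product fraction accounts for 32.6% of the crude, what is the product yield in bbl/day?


Crude throughput = 144912 bbl/day
Fraction yield = 32.6%
yield = throughput * fraction / 100
yield = 144912 * 32.6 / 100 = 47241.312

47241.312 bbl/day


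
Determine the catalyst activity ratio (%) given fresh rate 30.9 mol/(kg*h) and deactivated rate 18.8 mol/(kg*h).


Activity (%) = (rate_used / rate_fresh) * 100
rate_used = 18.8, rate_fresh = 30.9
= (18.8 / 30.9) * 100
= 0.6084 * 100 = 60.84

60.84 %


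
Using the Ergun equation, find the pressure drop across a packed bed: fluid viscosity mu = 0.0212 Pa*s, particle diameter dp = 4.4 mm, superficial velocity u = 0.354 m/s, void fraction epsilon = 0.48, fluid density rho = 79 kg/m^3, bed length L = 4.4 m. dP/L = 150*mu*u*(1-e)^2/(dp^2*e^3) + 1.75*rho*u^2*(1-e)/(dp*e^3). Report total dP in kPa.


dp = 4.4 mm = 0.0044 m
Viscous term = 150*0.0212*0.354*(1-0.48)^2 / (0.0044^2*0.48^3) = 142170
Inertial term = 1.75*79*0.354^2*(1-0.48) / (0.0044*0.48^3) = 18513.9
dP/L = 142170 + 18513.9 = 160684 Pa/m
dP = 160684 * 4.4 / 1000 = 707.0 kPa

707.0 kPa


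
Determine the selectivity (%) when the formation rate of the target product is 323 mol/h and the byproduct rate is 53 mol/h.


Selectivity = desired / (desired + undesired) * 100
Total products = 323 + 53 = 376 mol/h
S = 323 / 376 * 100
= 0.8590 * 100
= 85.90 %

85.90 %


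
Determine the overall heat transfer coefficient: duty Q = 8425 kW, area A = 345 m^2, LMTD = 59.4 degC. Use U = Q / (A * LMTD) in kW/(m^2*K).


From Q = U*A*LMTD, U = Q / (A * LMTD)
U = 8425 / (345 * 59.4) = 8425 / 20493 = 0.4111

0.4111 kW/(m^2*K)


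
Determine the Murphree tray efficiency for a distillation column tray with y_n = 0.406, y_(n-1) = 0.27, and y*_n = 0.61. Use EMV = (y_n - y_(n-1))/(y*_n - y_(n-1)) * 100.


Murphree vapor efficiency: EMV = (y_n - y_(n-1)) / (y*_n - y_(n-1)) * 100
EMV = (0.406 - 0.27) / (0.61 - 0.27) * 100 = 0.136 / 0.34 * 100 = 40.00

40.00 %


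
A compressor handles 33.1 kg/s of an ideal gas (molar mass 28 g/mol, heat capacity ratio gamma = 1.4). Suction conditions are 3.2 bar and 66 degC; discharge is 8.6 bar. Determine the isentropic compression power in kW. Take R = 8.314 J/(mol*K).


Isentropic work: W = m*(gamma/(gamma-1))*(R*T1/MW)*((P2/P1)^((gamma-1)/gamma) - 1)
T1 = 66 + 273.15 = 339.15 K
Pressure ratio = 8.6 / 3.2 = 2.6875
Exponent = (1.4 - 1)/1.4 = 0.285714
(P2/P1)^exp - 1 = 2.6875^0.285714 - 1 = 0.326389
W = 33.1 * 1.4 / 0.4 * 8.314 * 339.15 / 28 * 0.326389 = 3808

3808 kW


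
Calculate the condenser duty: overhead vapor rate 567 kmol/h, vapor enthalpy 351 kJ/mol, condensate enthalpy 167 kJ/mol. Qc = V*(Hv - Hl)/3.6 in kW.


Qc = 567 * (351 - 167) / 3.6 = 567 * 184 / 3.6 = 28980

28980 kW


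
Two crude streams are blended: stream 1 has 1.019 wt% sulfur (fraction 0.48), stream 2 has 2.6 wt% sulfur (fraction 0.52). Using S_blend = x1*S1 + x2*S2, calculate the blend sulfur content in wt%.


Linear sulfur blending: S_blend = x1*S1 + x2*S2
Contribution 1: 0.48 * 1.019 = 0.48912 wt%
Contribution 2: 0.52 * 2.6 = 1.352 wt%
S_blend = 0.48912 + 1.352 = 1.84112

1.84112 wt%


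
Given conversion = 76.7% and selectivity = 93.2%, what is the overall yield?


Overall yield = conversion (%) * selectivity (%) / 100
Conversion = 76.7%, Selectivity = 93.2%
Y = 76.7 * 93.2 / 100
= 71.4844 %

71.4844 %


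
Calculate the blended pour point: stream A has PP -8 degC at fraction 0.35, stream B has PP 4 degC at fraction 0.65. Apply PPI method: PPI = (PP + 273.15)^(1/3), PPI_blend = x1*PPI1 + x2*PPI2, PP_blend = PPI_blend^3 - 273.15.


PPI_1 = (-8 + 273.15)^(1/3) = 6.42437
PPI_2 = (4 + 273.15)^(1/3) = 6.51986
PPI_blend = 0.35 * 6.42437 + 0.65 * 6.51986 = 6.486439
PP_blend = 6.486439^3 - 273.15 = 272.9097 - 273.15 = -0.24

-0.24 degC


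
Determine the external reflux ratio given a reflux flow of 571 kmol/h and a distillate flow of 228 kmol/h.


Reflux ratio definition: R = L / D (liquid returned / distillate withdrawn)
L = 571 kmol/h, D = 228 kmol/h
R = 571 / 228 = 2.504

2.504


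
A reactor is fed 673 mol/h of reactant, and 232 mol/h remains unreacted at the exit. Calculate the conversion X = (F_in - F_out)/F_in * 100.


X = (F_in - F_out) / F_in * 100
Moles reacted = 673 - 232 = 441
X = 441 / 673 * 100
= 0.6553 * 100
= 65.53 %

65.53 %


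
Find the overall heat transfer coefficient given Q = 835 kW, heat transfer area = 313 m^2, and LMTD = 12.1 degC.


From Q = U*A*LMTD, U = Q / (A * LMTD)
U = 835 / (313 * 12.1) = 835 / 3787.3 = 0.2205

0.2205 kW/(m^2*K)


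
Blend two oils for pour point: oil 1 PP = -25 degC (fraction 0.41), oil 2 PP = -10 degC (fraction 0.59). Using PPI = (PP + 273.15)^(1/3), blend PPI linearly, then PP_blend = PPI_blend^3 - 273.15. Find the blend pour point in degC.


PPI_1 = (-25 + 273.15)^(1/3) = 6.284028
PPI_2 = (-10 + 273.15)^(1/3) = 6.408176
PPI_blend = 0.41 * 6.284028 + 0.59 * 6.408176 = 6.357275
PP_blend = 6.357275^3 - 273.15 = 256.9289 - 273.15 = -16.22

-16.22 degC


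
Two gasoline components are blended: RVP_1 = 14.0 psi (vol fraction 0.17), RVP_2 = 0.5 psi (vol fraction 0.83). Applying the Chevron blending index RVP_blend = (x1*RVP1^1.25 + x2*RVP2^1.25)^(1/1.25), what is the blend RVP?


Chevron index: RVP_blend = (sum xi*RVPi^1.25)^(1/1.25)
RVP^1.25 terms: 0.17 * 14.0^1.25 + 0.83 * 0.5^1.25 = 4.95269
RVP_blend = 4.95269^(1/1.25) = 3.596

3.596 psi


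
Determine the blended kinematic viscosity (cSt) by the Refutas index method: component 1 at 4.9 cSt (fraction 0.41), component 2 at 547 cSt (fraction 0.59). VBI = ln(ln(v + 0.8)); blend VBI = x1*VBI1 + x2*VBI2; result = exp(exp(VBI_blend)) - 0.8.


Refutas method: VBN_i = 14.534*ln(ln(visc_i + 0.8)) + 10.975, blended linearly by mass fraction; since VBN is linear in VBI_i = ln(ln(visc_i + 0.8)) and the fractions sum to 1, blend VBI directly: visc = exp(exp(VBI_blend)) - 0.8
VBI_1 = ln(ln(4.9 + 0.8)) = 0.554153
VBI_2 = ln(ln(547 + 0.8)) = 1.84149
VBI_blend = 0.41 * 0.554153 + 0.59 * 1.84149 = 1.31368
visc_blend = exp(exp(1.31368)) - 0.8 = 40.46

40.46 cSt


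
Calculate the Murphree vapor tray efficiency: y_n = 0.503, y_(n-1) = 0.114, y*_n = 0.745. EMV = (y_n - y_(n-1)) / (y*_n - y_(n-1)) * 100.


Murphree vapor efficiency: EMV = (y_n - y_(n-1)) / (y*_n - y_(n-1)) * 100
EMV = (0.503 - 0.114) / (0.745 - 0.114) * 100 = 0.389 / 0.631 * 100 = 61.65

61.65 %


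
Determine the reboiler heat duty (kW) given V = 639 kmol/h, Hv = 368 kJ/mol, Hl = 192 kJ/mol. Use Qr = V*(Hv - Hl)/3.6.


Qr = 639 * (368 - 192) / 3.6 = 639 * 176 / 3.6 = 31240

31240 kW


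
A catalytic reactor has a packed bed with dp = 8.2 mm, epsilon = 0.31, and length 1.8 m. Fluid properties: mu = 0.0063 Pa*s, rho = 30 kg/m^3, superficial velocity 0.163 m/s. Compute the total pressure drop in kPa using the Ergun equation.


dp = 8.2 mm = 0.0082 m
Viscous term = 150*0.0063*0.163*(1-0.31)^2 / (0.0082^2*0.31^3) = 36610.4
Inertial term = 1.75*30*0.163^2*(1-0.31) / (0.0082*0.31^3) = 3939.9
dP/L = 36610.4 + 3939.9 = 40550.3 Pa/m
dP = 40550.3 * 1.8 / 1000 = 72.99 kPa

72.99 kPa


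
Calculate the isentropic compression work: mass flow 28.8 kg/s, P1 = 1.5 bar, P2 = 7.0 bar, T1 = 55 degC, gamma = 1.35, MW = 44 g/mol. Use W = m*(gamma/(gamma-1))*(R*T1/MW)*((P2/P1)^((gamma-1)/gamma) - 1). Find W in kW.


Isentropic work: W = m*(gamma/(gamma-1))*(R*T1/MW)*((P2/P1)^((gamma-1)/gamma) - 1)
T1 = 55 + 273.15 = 328.15 K
Pressure ratio = 7.0 / 1.5 = 4.66667
Exponent = (1.35 - 1)/1.35 = 0.259259
(P2/P1)^exp - 1 = 4.66667^0.259259 - 1 = 0.490892
W = 28.8 * 1.35 / 0.35 * 8.314 * 328.15 / 44 * 0.490892 = 3381

3381 kW


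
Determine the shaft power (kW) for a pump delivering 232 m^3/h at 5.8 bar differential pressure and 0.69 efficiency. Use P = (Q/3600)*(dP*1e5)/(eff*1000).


Q = 232 / 3600 = 0.0644444 m^3/s
P = 0.0644444 * (5.8 * 1e5) / 0.69 / 1000 = 54.17

54.17 kW


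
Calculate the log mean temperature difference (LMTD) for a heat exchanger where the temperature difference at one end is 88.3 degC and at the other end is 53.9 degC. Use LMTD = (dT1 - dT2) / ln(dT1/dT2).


LMTD = (dT1 - dT2) / ln(dT1/dT2)
= (88.3 - 53.9) / ln(88.3 / 53.9) = 34.4 / 0.49361 = 69.69

69.69 degC


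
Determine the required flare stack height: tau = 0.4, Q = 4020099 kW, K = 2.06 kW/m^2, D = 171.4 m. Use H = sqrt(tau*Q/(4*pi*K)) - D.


tau*Q/(4*pi*K) = 0.4 * 4020099 / (4 * pi * 2.06) = 62118.3
sqrt(62118.3) = 249.235
H = 249.235 - 171.4 = 77.84

77.84 m


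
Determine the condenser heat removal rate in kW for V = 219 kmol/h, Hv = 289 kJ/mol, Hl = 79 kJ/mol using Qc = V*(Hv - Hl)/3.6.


Qc = 219 * (289 - 79) / 3.6 = 219 * 210 / 3.6 = 12780

12780 kW


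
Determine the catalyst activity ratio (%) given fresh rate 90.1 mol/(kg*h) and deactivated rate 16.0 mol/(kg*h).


Activity (%) = (rate_used / rate_fresh) * 100
rate_used = 16.0, rate_fresh = 90.1
= (16.0 / 90.1) * 100
= 0.1776 * 100 = 17.76

17.76 %


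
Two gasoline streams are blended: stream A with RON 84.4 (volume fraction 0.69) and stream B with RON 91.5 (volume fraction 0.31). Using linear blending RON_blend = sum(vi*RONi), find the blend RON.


Linear blending: RON_blend = sum(vi * RONi)
Contribution 1: 0.69 * 84.4 = 58.236
Contribution 2: 0.31 * 91.5 = 28.365
RON_blend = 58.236 + 28.365 = 86.601

86.601


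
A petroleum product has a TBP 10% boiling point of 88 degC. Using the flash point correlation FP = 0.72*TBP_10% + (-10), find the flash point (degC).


FP = 0.72 * 88 + (-10) = 53.36

53.36 degC


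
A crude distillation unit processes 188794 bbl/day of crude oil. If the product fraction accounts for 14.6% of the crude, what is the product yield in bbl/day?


Crude throughput = 188794 bbl/day
Fraction yield = 14.6%
yield = throughput * fraction / 100
yield = 188794 * 14.6 / 100 = 27563.924

27563.924 bbl/day


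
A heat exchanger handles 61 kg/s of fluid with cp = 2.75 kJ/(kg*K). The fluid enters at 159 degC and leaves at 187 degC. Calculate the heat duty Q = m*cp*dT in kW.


Q = m_dot * cp * delta_T
delta_T = 187 - 159 = 28 K
Q = 61 * 2.75 * 28
= 167.75 * 28
= 4697 kW

4697 kW


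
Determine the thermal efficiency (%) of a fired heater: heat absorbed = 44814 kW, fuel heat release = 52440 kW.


Furnace efficiency = Q_absorbed / Q_fuel * 100
= 44814 / 52440 * 100 = 85.46

85.46 %


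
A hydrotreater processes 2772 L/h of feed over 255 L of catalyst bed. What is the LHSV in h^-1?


LHSV = volumetric feed rate / catalyst volume
= 2772 L/h / 255 L
= 10.87 h^-1

10.87 h^-1


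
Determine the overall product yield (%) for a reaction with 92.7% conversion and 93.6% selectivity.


Overall yield = conversion (%) * selectivity (%) / 100
Conversion = 92.7%, Selectivity = 93.6%
Y = 92.7 * 93.6 / 100
= 86.7672 %

86.7672 %


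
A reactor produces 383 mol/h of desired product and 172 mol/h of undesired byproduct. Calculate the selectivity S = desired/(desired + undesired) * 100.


Selectivity = desired / (desired + undesired) * 100
Total products = 383 + 172 = 555 mol/h
S = 383 / 555 * 100
= 0.6901 * 100
= 69.01 %

69.01 %


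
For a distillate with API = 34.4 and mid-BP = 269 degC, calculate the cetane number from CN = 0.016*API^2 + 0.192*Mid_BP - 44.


CN = 0.016 * 34.4^2 + 0.192 * 269 - 44
CN = 18.93376 + 51.648 - 44 = 26.58176

26.58176


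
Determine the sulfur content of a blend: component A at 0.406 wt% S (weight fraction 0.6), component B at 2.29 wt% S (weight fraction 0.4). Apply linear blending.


Linear sulfur blending: S_blend = x1*S1 + x2*S2
Contribution 1: 0.6 * 0.406 = 0.2436 wt%
Contribution 2: 0.4 * 2.29 = 0.916 wt%
S_blend = 0.2436 + 0.916 = 1.1596

1.1596 wt%


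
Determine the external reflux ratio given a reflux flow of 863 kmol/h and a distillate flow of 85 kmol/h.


Reflux ratio definition: R = L / D (liquid returned / distillate withdrawn)
L = 863 kmol/h, D = 85 kmol/h
R = 863 / 85 = 10.15

10.15


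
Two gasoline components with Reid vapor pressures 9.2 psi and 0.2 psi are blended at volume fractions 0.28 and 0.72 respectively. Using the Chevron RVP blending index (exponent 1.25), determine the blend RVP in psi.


Chevron index: RVP_blend = (sum xi*RVPi^1.25)^(1/1.25)
RVP^1.25 terms: 0.28 * 9.2^1.25 + 0.72 * 0.2^1.25 = 4.58265
RVP_blend = 4.58265^(1/1.25) = 3.380

3.380 psi


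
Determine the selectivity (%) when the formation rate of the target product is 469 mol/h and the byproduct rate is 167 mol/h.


Selectivity = desired / (desired + undesired) * 100
Total products = 469 + 167 = 636 mol/h
S = 469 / 636 * 100
= 0.7374 * 100
= 73.74 %

73.74 %


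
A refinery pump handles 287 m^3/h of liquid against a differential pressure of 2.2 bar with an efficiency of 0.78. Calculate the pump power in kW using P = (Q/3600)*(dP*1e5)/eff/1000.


Q = 287 / 3600 = 0.0797222 m^3/s
P = 0.0797222 * (2.2 * 1e5) / 0.78 / 1000 = 22.49

22.49 kW


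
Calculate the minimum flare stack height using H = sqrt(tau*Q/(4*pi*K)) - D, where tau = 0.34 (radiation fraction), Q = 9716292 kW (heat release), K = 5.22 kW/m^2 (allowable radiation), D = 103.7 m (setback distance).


tau*Q/(4*pi*K) = 0.34 * 9716292 / (4 * pi * 5.22) = 50361.6
sqrt(50361.6) = 224.414
H = 224.414 - 103.7 = 120.7

120.7 m


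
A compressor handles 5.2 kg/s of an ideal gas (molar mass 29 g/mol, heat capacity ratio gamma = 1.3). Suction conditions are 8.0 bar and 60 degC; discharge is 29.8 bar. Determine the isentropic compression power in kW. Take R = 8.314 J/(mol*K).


Isentropic work: W = m*(gamma/(gamma-1))*(R*T1/MW)*((P2/P1)^((gamma-1)/gamma) - 1)
T1 = 60 + 273.15 = 333.15 K
Pressure ratio = 29.8 / 8.0 = 3.725
Exponent = (1.3 - 1)/1.3 = 0.230769
(P2/P1)^exp - 1 = 3.725^0.230769 - 1 = 0.35456
W = 5.2 * 1.3 / 0.3 * 8.314 * 333.15 / 29 * 0.35456 = 763.1

763.1 kW


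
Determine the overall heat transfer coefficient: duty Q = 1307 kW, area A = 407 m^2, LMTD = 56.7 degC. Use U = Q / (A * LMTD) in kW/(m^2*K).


From Q = U*A*LMTD, U = Q / (A * LMTD)
U = 1307 / (407 * 56.7) = 1307 / 23076.9 = 0.05664

0.05664 kW/(m^2*K)


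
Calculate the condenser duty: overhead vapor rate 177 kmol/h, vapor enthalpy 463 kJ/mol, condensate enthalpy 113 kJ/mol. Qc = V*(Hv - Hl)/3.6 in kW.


Qc = 177 * (463 - 113) / 3.6 = 177 * 350 / 3.6 = 17210

17210 kW


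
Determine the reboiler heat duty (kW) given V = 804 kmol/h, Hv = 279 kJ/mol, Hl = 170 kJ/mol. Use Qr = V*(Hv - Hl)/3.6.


Qr = 804 * (279 - 170) / 3.6 = 804 * 109 / 3.6 = 24340

24340 kW


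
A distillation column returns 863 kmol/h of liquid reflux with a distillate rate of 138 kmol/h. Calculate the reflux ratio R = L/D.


Reflux ratio definition: R = L / D (liquid returned / distillate withdrawn)
L = 863 kmol/h, D = 138 kmol/h
R = 863 / 138 = 6.254

6.254


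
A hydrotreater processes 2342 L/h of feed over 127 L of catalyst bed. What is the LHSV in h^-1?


LHSV = volumetric feed rate / catalyst volume
= 2342 L/h / 127 L
= 18.44 h^-1

18.44 h^-1
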